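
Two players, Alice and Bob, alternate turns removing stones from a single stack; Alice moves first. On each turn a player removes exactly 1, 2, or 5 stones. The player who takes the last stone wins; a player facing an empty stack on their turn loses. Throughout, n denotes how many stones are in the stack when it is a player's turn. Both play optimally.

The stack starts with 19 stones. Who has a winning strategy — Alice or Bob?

Label each position W (a win for the player to move) or L (a loss). A position with no legal move is L; any other position is W exactly when some move reaches an L, and L when every move reaches a W.
n=0: no move → L
n=1: →0(L), so W
n=2: →0(L), so W
n=3: →2(W), 1(W) — all W, so L
n=4: →3(L), so W
n=5: →3(L), so W
n=6: →5(W), 4(W), 1(W) — all W, so L
n=7: →6(L), so W
n=8: →6(L), so W
n=9: →8(W), 7(W), 4(W) — all W, so L
n=10: →9(L), so W
n=11: →9(L), so W
n=12: →11(W), 10(W), 7(W) — all W, so L
n=13: →12(L), so W
n=14: →12(L), so W
n=15: →14(W), 13(W), 10(W) — all W, so L
n=16: →15(L), so W
n=17: →15(L), so W
n=18: →17(W), 16(W), 13(W) — all W, so L
n=19: →18(L), so W
The starting position 19 is W: Alice should remove 1, leaving 18, handing over an L position.

Alice wins.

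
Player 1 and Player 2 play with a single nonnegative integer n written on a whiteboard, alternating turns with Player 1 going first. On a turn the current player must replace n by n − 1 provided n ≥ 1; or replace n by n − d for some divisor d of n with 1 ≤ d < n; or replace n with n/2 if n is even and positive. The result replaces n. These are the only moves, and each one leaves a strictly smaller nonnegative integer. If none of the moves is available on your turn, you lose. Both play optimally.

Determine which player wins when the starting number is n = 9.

Player 2 wins.

Use the standard recursion: the mover loses at a terminal position; elsewhere, the mover wins exactly when some move hands the opponent an L position.
n=0: no move → L
n=1: →0(L), so W
n=2: →1(W) only, which is W, so L
n=3: →2(L), so W
n=4: →2(L), so W
n=5: →4(W) only, which is W, so L
n=6: →5(L), so W
n=7: →6(W) only, which is W, so L
n=8: →7(L), so W
n=9: →6(W), 8(W) — all W, so L
The starting position 9 is L: whatever Player 1 does, the opponent receives a W position.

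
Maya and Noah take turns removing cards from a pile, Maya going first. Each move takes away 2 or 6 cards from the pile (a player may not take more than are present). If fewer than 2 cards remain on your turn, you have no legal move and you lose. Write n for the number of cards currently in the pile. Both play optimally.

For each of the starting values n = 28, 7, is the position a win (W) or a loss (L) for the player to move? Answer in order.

28: L, 7: W

Compute win/loss labels from the base case upward. A position with no move is L. Any other position is W if it can reach an L in one move, else L.
n=0: no move → L
n=1: no move → L
n=2: →0(L), so W
n=3: →1(L), so W
n=4: →2(W) only, which is W, so L
n=5: →3(W) only, which is W, so L
n=6: →4(L), so W
n=7: →5(L), so W
n=8: →6(W), 2(W) — all W, so L
n=9: →7(W), 3(W) — all W, so L
n=10: →8(L), so W
n=11: →9(L), so W
n=12: →10(W), 6(W) — all W, so L
n=13: →11(W), 7(W) — all W, so L
n=14: →12(L), so W
n=15: →13(L), so W
n=16: →14(W), 10(W) — all W, so L
n=17: →15(W), 11(W) — all W, so L
n=18: →16(L), so W
n=19: →17(L), so W
n=20: →18(W), 14(W) — all W, so L
n=21: →19(W), 15(W) — all W, so L
n=22: →20(L), so W
n=23: →21(L), so W
n=24: →22(W), 18(W) — all W, so L
n=25: →23(W), 19(W) — all W, so L
n=26: →24(L), so W
n=27: →25(L), so W
n=28: →26(W), 22(W) — all W, so L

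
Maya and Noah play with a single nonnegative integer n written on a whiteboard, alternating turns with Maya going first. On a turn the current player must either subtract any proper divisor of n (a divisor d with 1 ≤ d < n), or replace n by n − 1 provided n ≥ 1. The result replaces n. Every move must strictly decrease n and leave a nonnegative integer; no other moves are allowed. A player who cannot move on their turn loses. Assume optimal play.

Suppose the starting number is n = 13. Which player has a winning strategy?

Noah wins.

Compute win/loss labels from the base case upward. A position with no move is L. Any other position is W if it can reach an L in one move, else L.
n=0: no move → L
n=1: can move to 0, which is L ⇒ W
n=2: the only move is to 1(W), a W ⇒ L
n=3: can move to 2, which is L ⇒ W
n=4: can move to 2, which is L ⇒ W
n=5: the only move is to 4(W), a W ⇒ L
n=6: can move to 5, which is L ⇒ W
n=7: the only move is to 6(W), a W ⇒ L
n=8: can move to 7, which is L ⇒ W
n=9: moves to 6(W), 8(W); every one is W ⇒ L
n=10: can move to 5, which is L ⇒ W
n=11: the only move is to 10(W), a W ⇒ L
n=12: can move to 9, which is L ⇒ W
n=13: the only move is to 12(W), a W ⇒ L
Every move from 13 reaches a W position, so the mover loses.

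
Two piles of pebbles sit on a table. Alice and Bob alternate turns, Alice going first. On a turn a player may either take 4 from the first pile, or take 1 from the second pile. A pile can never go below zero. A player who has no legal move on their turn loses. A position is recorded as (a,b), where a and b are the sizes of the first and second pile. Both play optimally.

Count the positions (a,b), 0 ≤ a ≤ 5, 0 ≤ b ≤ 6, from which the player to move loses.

22

Label each position W (a win for the player to move) or L (a loss). A position with no legal move is L; any other position is W exactly when some move reaches an L, and L when every move reaches a W.
Every move lowers a or b (never raises either), so fill the grid row by row in increasing a, and left to right within a row: each cell's successors are then already labelled.
      b=0  b=1  b=2  b=3  b=4  b=5  b=6
a=0:    L    W    L    W    L    W    L
a=1:    L    W    L    W    L    W    L
a=2:    L    W    L    W    L    W    L
a=3:    L    W    L    W    L    W    L
a=4:    W    L    W    L    W    L    W
a=5:    W    L    W    L    W    L    W
Cells with no legal move (terminal, hence L): (0,0), (1,0), (2,0), (3,0).
The remaining L cells, each justified by listing all of its moves:
(0,2): the only move is to (0,1)(W), a W ⇒ L
(0,4): the only move is to (0,3)(W), a W ⇒ L
(0,6): the only move is to (0,5)(W), a W ⇒ L
(1,2): the only move is to (1,1)(W), a W ⇒ L
(1,4): the only move is to (1,3)(W), a W ⇒ L
(1,6): the only move is to (1,5)(W), a W ⇒ L
(2,2): the only move is to (2,1)(W), a W ⇒ L
(2,4): the only move is to (2,3)(W), a W ⇒ L
(2,6): the only move is to (2,5)(W), a W ⇒ L
(3,2): the only move is to (3,1)(W), a W ⇒ L
(3,4): the only move is to (3,3)(W), a W ⇒ L
(3,6): the only move is to (3,5)(W), a W ⇒ L
(4,1): moves to (0,1)(W), (4,0)(W); every one is W ⇒ L
(4,3): moves to (0,3)(W), (4,2)(W); every one is W ⇒ L
(4,5): moves to (0,5)(W), (4,4)(W); every one is W ⇒ L
(5,1): moves to (1,1)(W), (5,0)(W); every one is W ⇒ L
(5,3): moves to (1,3)(W), (5,2)(W); every one is W ⇒ L
(5,5): moves to (1,5)(W), (5,4)(W); every one is W ⇒ L
Every other cell has at least one move into one of the L cells above, so it is W.
L cells per row: a=0: 4, a=1: 4, a=2: 4, a=3: 4, a=4: 3, a=5: 3; total 22.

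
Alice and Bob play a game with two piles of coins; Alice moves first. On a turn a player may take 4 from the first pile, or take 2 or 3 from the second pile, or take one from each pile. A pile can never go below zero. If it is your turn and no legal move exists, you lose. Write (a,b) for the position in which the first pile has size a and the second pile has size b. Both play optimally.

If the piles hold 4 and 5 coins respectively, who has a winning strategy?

Use the standard recursion: the mover loses at a terminal position; elsewhere, the mover wins exactly when some move hands the opponent an L position.
No move ever increases a pile, so every position that can arise here has a ≤ 4 and b ≤ 5; it is enough to label the cells with 0 ≤ a ≤ 4 and 0 ≤ b ≤ 5.
Every move lowers a or b (never raises either), so fill the grid row by row in increasing a, and left to right within a row: each cell's successors are then already labelled.
      b=0  b=1  b=2  b=3  b=4  b=5
a=0:    L    L    W    W    W    L
a=1:    L    W    W    W    L    L
a=2:    L    W    W    W    L    W
a=3:    L    W    W    W    L    W
a=4:    W    W    L    L    W    W
Cells with no legal move (terminal, hence L): (0,0), (0,1), (1,0), (2,0), (3,0).
The remaining L cells, each justified by listing all of its moves:
(0,5): →(0,3)(W), (0,2)(W) — all W, so L
(1,4): →(1,2)(W), (1,1)(W), (0,3)(W) — all W, so L
(1,5): →(1,3)(W), (1,2)(W), (0,4)(W) — all W, so L
(2,4): →(2,2)(W), (2,1)(W), (1,3)(W) — all W, so L
(3,4): →(3,2)(W), (3,1)(W), (2,3)(W) — all W, so L
(4,2): →(0,2)(W), (4,0)(W), (3,1)(W) — all W, so L
(4,3): →(0,3)(W), (4,1)(W), (4,0)(W), (3,2)(W) — all W, so L
Every other cell has at least one move into one of the L cells above, so it is W.
The starting position (4,5) is W: Alice should move to (0,5), handing over an L position.

Alice wins.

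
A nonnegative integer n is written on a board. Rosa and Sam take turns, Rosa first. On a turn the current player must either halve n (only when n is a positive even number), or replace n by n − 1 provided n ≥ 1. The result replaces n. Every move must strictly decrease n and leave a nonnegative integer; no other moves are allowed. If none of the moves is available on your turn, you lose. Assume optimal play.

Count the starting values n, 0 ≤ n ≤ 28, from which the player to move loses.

Work bottom-up. With no move the player to move loses. Otherwise the position is W if at least one move leads to an L position for the opponent, and L if every move leads to a W.
n=0: no move → L
n=1: can move to 0, which is L ⇒ W
n=2: the only move is to 1(W), a W ⇒ L
n=3: can move to 2, which is L ⇒ W
n=4: can move to 2, which is L ⇒ W
n=5: the only move is to 4(W), a W ⇒ L
n=6: can move to 5, which is L ⇒ W
n=7: the only move is to 6(W), a W ⇒ L
n=8: can move to 7, which is L ⇒ W
n=9: the only move is to 8(W), a W ⇒ L
n=10: can move to 5, which is L ⇒ W
n=11: the only move is to 10(W), a W ⇒ L
n=12: can move to 11, which is L ⇒ W
n=13: the only move is to 12(W), a W ⇒ L
n=14: can move to 7, which is L ⇒ W
n=15: the only move is to 14(W), a W ⇒ L
n=16: can move to 15, which is L ⇒ W
n=17: the only move is to 16(W), a W ⇒ L
n=18: can move to 9, which is L ⇒ W
n=19: the only move is to 18(W), a W ⇒ L
n=20: can move to 19, which is L ⇒ W
n=21: the only move is to 20(W), a W ⇒ L
n=22: can move to 11, which is L ⇒ W
n=23: the only move is to 22(W), a W ⇒ L
n=24: can move to 23, which is L ⇒ W
n=25: the only move is to 24(W), a W ⇒ L
n=26: can move to 13, which is L ⇒ W
n=27: the only move is to 26(W), a W ⇒ L
n=28: can move to 27, which is L ⇒ W
L entries with 0 ≤ n ≤ 28: n = 0, 2, 5, 7, 9, 11, 13, 15, 17, 19, 21, 23, 25, 27; that makes 14.

14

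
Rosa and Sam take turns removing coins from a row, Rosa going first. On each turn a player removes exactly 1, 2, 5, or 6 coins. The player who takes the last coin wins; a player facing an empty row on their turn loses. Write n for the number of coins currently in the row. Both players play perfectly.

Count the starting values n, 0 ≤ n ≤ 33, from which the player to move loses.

Classify positions by backward induction: terminal positions (no move available) are L. From any other position, the mover wins iff some move reaches an L.
n=0: no move → L
n=1: W (go to 0, an L position)
n=2: W (go to 0, an L position)
n=3: L (options 2(W), 1(W) are all W)
n=4: W (go to 3, an L position)
n=5: W (go to 3, an L position)
n=6: W (go to 0, an L position)
n=7: L (options 6(W), 5(W), 2(W), 1(W) are all W)
n=8: W (go to 7, an L position)
n=9: W (go to 7, an L position)
n=10: L (options 9(W), 8(W), 5(W), 4(W) are all W)
n=11: W (go to 10, an L position)
n=12: W (go to 10, an L position)
n=13: W (go to 7, an L position)
n=14: L (options 13(W), 12(W), 9(W), 8(W) are all W)
n=15: W (go to 14, an L position)
n=16: W (go to 14, an L position)
n=17: L (options 16(W), 15(W), 12(W), 11(W) are all W)
n=18: W (go to 17, an L position)
n=19: W (go to 17, an L position)
n=20: W (go to 14, an L position)
n=21: L (options 20(W), 19(W), 16(W), 15(W) are all W)
n=22: W (go to 21, an L position)
n=23: W (go to 21, an L position)
n=24: L (options 23(W), 22(W), 19(W), 18(W) are all W)
n=25: W (go to 24, an L position)
n=26: W (go to 24, an L position)
n=27: W (go to 21, an L position)
n=28: L (options 27(W), 26(W), 23(W), 22(W) are all W)
n=29: W (go to 28, an L position)
n=30: W (go to 28, an L position)
n=31: L (options 30(W), 29(W), 26(W), 25(W) are all W)
n=32: W (go to 31, an L position)
n=33: W (go to 31, an L position)
L entries with 0 ≤ n ≤ 33: n = 0, 3, 7, 10, 14, 17, 21, 24, 28, 31; that makes 10.

10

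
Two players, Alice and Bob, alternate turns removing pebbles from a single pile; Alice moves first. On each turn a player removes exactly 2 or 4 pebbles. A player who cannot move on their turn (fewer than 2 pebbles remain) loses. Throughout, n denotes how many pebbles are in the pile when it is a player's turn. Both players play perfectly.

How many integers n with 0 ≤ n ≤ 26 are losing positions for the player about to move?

Work bottom-up. With no move the player to move loses. Otherwise the position is W if at least one move leads to an L position for the opponent, and L if every move leads to a W.
n=0: no move → L
n=1: no move → L
n=2: W (go to 0, an L position)
n=3: W (go to 1, an L position)
n=4: W (go to 0, an L position)
n=5: W (go to 1, an L position)
n=6: L (options 4(W), 2(W) are all W)
n=7: L (options 5(W), 3(W) are all W)
n=8: W (go to 6, an L position)
n=9: W (go to 7, an L position)
n=10: W (go to 6, an L position)
n=11: W (go to 7, an L position)
n=12: L (options 10(W), 8(W) are all W)
n=13: L (options 11(W), 9(W) are all W)
n=14: W (go to 12, an L position)
n=15: W (go to 13, an L position)
n=16: W (go to 12, an L position)
n=17: W (go to 13, an L position)
n=18: L (options 16(W), 14(W) are all W)
n=19: L (options 17(W), 15(W) are all W)
n=20: W (go to 18, an L position)
n=21: W (go to 19, an L position)
n=22: W (go to 18, an L position)
n=23: W (go to 19, an L position)
n=24: L (options 22(W), 20(W) are all W)
n=25: L (options 23(W), 21(W) are all W)
n=26: W (go to 24, an L position)
L entries with 0 ≤ n ≤ 26: n = 0, 1, 6, 7, 12, 13, 18, 19, 24, 25; that makes 10.

10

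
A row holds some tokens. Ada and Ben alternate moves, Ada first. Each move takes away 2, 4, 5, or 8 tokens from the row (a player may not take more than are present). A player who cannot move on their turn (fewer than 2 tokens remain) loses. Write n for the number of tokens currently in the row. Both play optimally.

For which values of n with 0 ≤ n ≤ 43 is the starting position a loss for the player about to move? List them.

0, 1, 7, 10, 13, 16, 19, 22, 25, 28, 31, 34, 37, 40, 43

Label each position W (a win for the player to move) or L (a loss). A position with no legal move is L; any other position is W exactly when some move reaches an L, and L when every move reaches a W.
n=0: no move → L
n=1: no move → L
n=2: W (go to 0, an L position)
n=3: W (go to 1, an L position)
n=4: W (go to 0, an L position)
n=5: W (go to 1, an L position)
n=6: W (go to 1, an L position)
n=7: L (options 5(W), 3(W), 2(W) are all W)
n=8: W (go to 0, an L position)
n=9: W (go to 7, an L position)
n=10: L (options 8(W), 6(W), 5(W), 2(W) are all W)
n=11: W (go to 7, an L position)
n=12: W (go to 10, an L position)
n=13: L (options 11(W), 9(W), 8(W), 5(W) are all W)
n=14: W (go to 10, an L position)
n=15: W (go to 13, an L position)
n=16: L (options 14(W), 12(W), 11(W), 8(W) are all W)
n=17: W (go to 13, an L position)
n=18: W (go to 16, an L position)
n=19: L (options 17(W), 15(W), 14(W), 11(W) are all W)
n=20: W (go to 16, an L position)
n=21: W (go to 19, an L position)
n=22: L (options 20(W), 18(W), 17(W), 14(W) are all W)
n=23: W (go to 19, an L position)
n=24: W (go to 22, an L position)
n=25: L (options 23(W), 21(W), 20(W), 17(W) are all W)
n=26: W (go to 22, an L position)
n=27: W (go to 25, an L position)
n=28: L (options 26(W), 24(W), 23(W), 20(W) are all W)
n=29: W (go to 25, an L position)
n=30: W (go to 28, an L position)
n=31: L (options 29(W), 27(W), 26(W), 23(W) are all W)
n=32: W (go to 28, an L position)
n=33: W (go to 31, an L position)
n=34: L (options 32(W), 30(W), 29(W), 26(W) are all W)
n=35: W (go to 31, an L position)
n=36: W (go to 34, an L position)
n=37: L (options 35(W), 33(W), 32(W), 29(W) are all W)
n=38: W (go to 34, an L position)
n=39: W (go to 37, an L position)
n=40: L (options 38(W), 36(W), 35(W), 32(W) are all W)
n=41: W (go to 37, an L position)
n=42: W (go to 40, an L position)
n=43: L (options 41(W), 39(W), 38(W), 35(W) are all W)
The losing starting values of n are exactly the entries labelled L in this table (15 of them).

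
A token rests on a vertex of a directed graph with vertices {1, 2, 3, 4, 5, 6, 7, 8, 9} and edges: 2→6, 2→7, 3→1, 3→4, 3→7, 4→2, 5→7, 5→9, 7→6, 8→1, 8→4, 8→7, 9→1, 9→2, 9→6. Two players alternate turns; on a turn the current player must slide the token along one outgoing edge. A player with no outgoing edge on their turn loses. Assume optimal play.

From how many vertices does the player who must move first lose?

4

Positions with no move are L. A position that does have a move is losing for the player to move precisely when every available move leads to a winning position for the opponent. Fill in the labels:
Every edge goes from a vertex to one that appears earlier in the order 6, 1, 7, 2, 9, 4, 5, 3, 8, so processing vertices in that order labels each vertex after all of its successors.
6: no outgoing edge → L
1: no outgoing edge → L
7: can move to 6, which is L ⇒ W
2: can move to 6, which is L ⇒ W
9: can move to 1, which is L ⇒ W
4: the only move is to 2(W), a W ⇒ L
5: moves to 9(W), 7(W); every one is W ⇒ L
3: can move to 4, which is L ⇒ W
8: can move to 4, which is L ⇒ W
The L vertices are 1, 4, 5, 6; that is 4 in all.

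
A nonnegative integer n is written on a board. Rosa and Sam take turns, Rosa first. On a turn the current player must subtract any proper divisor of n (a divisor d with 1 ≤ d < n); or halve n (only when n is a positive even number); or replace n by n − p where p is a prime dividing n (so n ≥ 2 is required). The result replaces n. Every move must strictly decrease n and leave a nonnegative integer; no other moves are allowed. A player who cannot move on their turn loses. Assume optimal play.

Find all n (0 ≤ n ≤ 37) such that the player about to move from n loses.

Label each position W (a win for the player to move) or L (a loss). A position with no legal move is L; any other position is W exactly when some move reaches an L, and L when every move reaches a W.
n=0: no move → L
n=1: no move → L
n=2: W (go to 0, an L position)
n=3: W (go to 0, an L position)
n=4: L (options 2(W), 3(W) are all W)
n=5: W (go to 0, an L position)
n=6: W (go to 4, an L position)
n=7: W (go to 0, an L position)
n=8: W (go to 4, an L position)
n=9: L (options 6(W), 8(W) are all W)
n=10: W (go to 9, an L position)
n=11: W (go to 0, an L position)
n=12: W (go to 9, an L position)
n=13: W (go to 0, an L position)
n=14: L (options 7(W), 12(W), 13(W) are all W)
n=15: W (go to 14, an L position)
n=16: W (go to 14, an L position)
n=17: W (go to 0, an L position)
n=18: W (go to 9, an L position)
n=19: W (go to 0, an L position)
n=20: L (options 10(W), 15(W), 16(W), 18(W), 19(W) are all W)
n=21: W (go to 14, an L position)
n=22: W (go to 20, an L position)
n=23: W (go to 0, an L position)
n=24: W (go to 20, an L position)
n=25: W (go to 20, an L position)
n=26: L (options 13(W), 24(W), 25(W) are all W)
n=27: W (go to 26, an L position)
n=28: W (go to 14, an L position)
n=29: W (go to 0, an L position)
n=30: W (go to 20, an L position)
n=31: W (go to 0, an L position)
n=32: L (options 16(W), 24(W), 28(W), 30(W), 31(W) are all W)
n=33: W (go to 32, an L position)
n=34: W (go to 32, an L position)
n=35: L (options 28(W), 30(W), 34(W) are all W)
n=36: W (go to 32, an L position)
n=37: W (go to 0, an L position)
The losing starting values of n are exactly the entries labelled L in this table (9 of them).

0, 1, 4, 9, 14, 20, 26, 32, 35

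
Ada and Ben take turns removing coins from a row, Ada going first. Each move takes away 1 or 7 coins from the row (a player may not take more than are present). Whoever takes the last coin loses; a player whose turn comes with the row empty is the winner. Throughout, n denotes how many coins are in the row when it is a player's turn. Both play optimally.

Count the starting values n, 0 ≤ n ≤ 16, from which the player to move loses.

8

Build the W/L table. Terminal = W. A non-terminal position is W if it has a move to some L; otherwise it is L.
n=0: no move; the opponent has just taken the last coin and therefore loses → W
n=1: only reaches 0(W), which is W → L
n=2: reaches L-position 1 → W
n=3: only reaches 2(W), which is W → L
n=4: reaches L-position 3 → W
n=5: only reaches 4(W), which is W → L
n=6: reaches L-position 5 → W
n=7: only reaches 6(W), 0(W), all W → L
n=8: reaches L-position 7 → W
n=9: only reaches 8(W), 2(W), all W → L
n=10: reaches L-position 9 → W
n=11: only reaches 10(W), 4(W), all W → L
n=12: reaches L-position 11 → W
n=13: only reaches 12(W), 6(W), all W → L
n=14: reaches L-position 13 → W
n=15: only reaches 14(W), 8(W), all W → L
n=16: reaches L-position 15 → W
L entries with 0 ≤ n ≤ 16: n = 1, 3, 5, 7, 9, 11, 13, 15; that makes 8.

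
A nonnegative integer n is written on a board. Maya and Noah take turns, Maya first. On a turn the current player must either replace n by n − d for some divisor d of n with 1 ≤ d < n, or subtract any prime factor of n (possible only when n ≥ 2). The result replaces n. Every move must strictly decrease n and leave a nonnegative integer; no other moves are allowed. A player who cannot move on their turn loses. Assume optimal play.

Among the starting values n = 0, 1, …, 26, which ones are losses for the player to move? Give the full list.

0, 1, 4, 9, 14, 20, 26

Compute win/loss labels from the base case upward. A position with no move is L. Any other position is W if it can reach an L in one move, else L.
n=0: no move → L
n=1: no move → L
n=2: W (go to 0, an L position)
n=3: W (go to 0, an L position)
n=4: L (options 2(W), 3(W) are all W)
n=5: W (go to 0, an L position)
n=6: W (go to 4, an L position)
n=7: W (go to 0, an L position)
n=8: W (go to 4, an L position)
n=9: L (options 6(W), 8(W) are all W)
n=10: W (go to 9, an L position)
n=11: W (go to 0, an L position)
n=12: W (go to 9, an L position)
n=13: W (go to 0, an L position)
n=14: L (options 7(W), 12(W), 13(W) are all W)
n=15: W (go to 14, an L position)
n=16: W (go to 14, an L position)
n=17: W (go to 0, an L position)
n=18: W (go to 9, an L position)
n=19: W (go to 0, an L position)
n=20: L (options 10(W), 15(W), 16(W), 18(W), 19(W) are all W)
n=21: W (go to 14, an L position)
n=22: W (go to 20, an L position)
n=23: W (go to 0, an L position)
n=24: W (go to 20, an L position)
n=25: W (go to 20, an L position)
n=26: L (options 13(W), 24(W), 25(W) are all W)
Reading off the rows marked L gives the requested list; there are 7 such values of n.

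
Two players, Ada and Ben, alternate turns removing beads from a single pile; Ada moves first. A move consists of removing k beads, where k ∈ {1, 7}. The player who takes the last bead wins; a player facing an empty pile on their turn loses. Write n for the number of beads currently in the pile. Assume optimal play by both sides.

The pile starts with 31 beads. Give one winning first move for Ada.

Label each position W (a win for the player to move) or L (a loss). A position with no legal move is L; any other position is W exactly when some move reaches an L, and L when every move reaches a W.
n=0: no move → L
n=1: →0(L), so W
n=2: →1(W) only, which is W, so L
n=3: →2(L), so W
n=4: →3(W) only, which is W, so L
n=5: →4(L), so W
n=6: →5(W) only, which is W, so L
n=7: →6(L), so W
n=8: →7(W), 1(W) — all W, so L
n=9: →8(L), so W
n=10: →9(W), 3(W) — all W, so L
n=11: →10(L), so W
n=12: →11(W), 5(W) — all W, so L
n=13: →12(L), so W
n=14: →13(W), 7(W) — all W, so L
n=15: →14(L), so W
n=16: →15(W), 9(W) — all W, so L
n=17: →16(L), so W
n=18: →17(W), 11(W) — all W, so L
n=19: →18(L), so W
n=20: →19(W), 13(W) — all W, so L
n=21: →20(L), so W
n=22: →21(W), 15(W) — all W, so L
n=23: →22(L), so W
n=24: →23(W), 17(W) — all W, so L
n=25: →24(L), so W
n=26: →25(W), 19(W) — all W, so L
n=27: →26(L), so W
n=28: →27(W), 21(W) — all W, so L
n=29: →28(L), so W
n=30: →29(W), 23(W) — all W, so L
n=31: →30(L), so W
From 31, the L positions reachable in one move are: 30, 24. Any move reaching one of these is winning.

Remove 1, leaving 30.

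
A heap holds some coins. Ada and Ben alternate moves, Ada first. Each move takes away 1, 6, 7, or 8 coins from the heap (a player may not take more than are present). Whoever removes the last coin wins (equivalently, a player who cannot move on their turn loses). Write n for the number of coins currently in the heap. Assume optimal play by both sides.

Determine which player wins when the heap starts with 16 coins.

Ada wins.

Classify positions by backward induction: terminal positions (no move available) are L. From any other position, the mover wins iff some move reaches an L.
n=0: no move → L
n=1: reaches L-position 0 → W
n=2: only reaches 1(W), which is W → L
n=3: reaches L-position 2 → W
n=4: only reaches 3(W), which is W → L
n=5: reaches L-position 4 → W
n=6: reaches L-position 0 → W
n=7: reaches L-position 0 → W
n=8: reaches L-position 2 → W
n=9: reaches L-position 2 → W
n=10: reaches L-position 4 → W
n=11: reaches L-position 4 → W
n=12: reaches L-position 4 → W
n=13: only reaches 12(W), 7(W), 6(W), 5(W), all W → L
n=14: reaches L-position 13 → W
n=15: only reaches 14(W), 9(W), 8(W), 7(W), all W → L
n=16: reaches L-position 15 → W
From 16 Ada can remove 1, leaving 15, reaching an L position.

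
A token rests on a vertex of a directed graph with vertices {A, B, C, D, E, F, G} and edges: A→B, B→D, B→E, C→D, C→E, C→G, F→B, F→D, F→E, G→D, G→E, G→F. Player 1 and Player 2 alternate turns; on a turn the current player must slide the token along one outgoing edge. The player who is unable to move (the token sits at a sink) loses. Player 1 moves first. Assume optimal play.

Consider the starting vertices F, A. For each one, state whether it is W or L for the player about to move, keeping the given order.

Build the W/L table. Terminal = L. A non-terminal position is W if it has a move to some L; otherwise it is L.
Every edge goes from a vertex to one that appears earlier in the order D, E, B, F, A, G, C, so processing vertices in that order labels each vertex after all of its successors.
D: no outgoing edge → L
E: no outgoing edge → L
B: reaches L-position E → W
F: reaches L-position E → W
A: only reaches B(W), which is W → L
G: reaches L-position E → W
C: reaches L-position E → W

F: W, A: L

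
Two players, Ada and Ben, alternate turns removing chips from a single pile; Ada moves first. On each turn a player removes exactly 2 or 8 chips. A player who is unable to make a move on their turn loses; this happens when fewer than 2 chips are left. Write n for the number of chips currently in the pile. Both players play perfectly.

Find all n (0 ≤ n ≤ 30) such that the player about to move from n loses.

0, 1, 4, 5, 10, 11, 14, 15, 20, 21, 24, 25, 30

Use the standard recursion: the mover loses at a terminal position; elsewhere, the mover wins exactly when some move hands the opponent an L position.
n=0: no move → L
n=1: no move → L
n=2: →0(L), so W
n=3: →1(L), so W
n=4: →2(W) only, which is W, so L
n=5: →3(W) only, which is W, so L
n=6: →4(L), so W
n=7: →5(L), so W
n=8: →0(L), so W
n=9: →1(L), so W
n=10: →8(W), 2(W) — all W, so L
n=11: →9(W), 3(W) — all W, so L
n=12: →10(L), so W
n=13: →11(L), so W
n=14: →12(W), 6(W) — all W, so L
n=15: →13(W), 7(W) — all W, so L
n=16: →14(L), so W
n=17: →15(L), so W
n=18: →10(L), so W
n=19: →11(L), so W
n=20: →18(W), 12(W) — all W, so L
n=21: →19(W), 13(W) — all W, so L
n=22: →20(L), so W
n=23: →21(L), so W
n=24: →22(W), 16(W) — all W, so L
n=25: →23(W), 17(W) — all W, so L
n=26: →24(L), so W
n=27: →25(L), so W
n=28: →20(L), so W
n=29: →21(L), so W
n=30: →28(W), 22(W) — all W, so L
The losing starting values of n are exactly the entries labelled L in this table (13 of them).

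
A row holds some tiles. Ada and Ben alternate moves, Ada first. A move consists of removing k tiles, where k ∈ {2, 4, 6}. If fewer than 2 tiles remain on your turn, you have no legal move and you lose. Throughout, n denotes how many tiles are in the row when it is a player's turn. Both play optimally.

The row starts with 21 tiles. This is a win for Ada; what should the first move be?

Label each position W (a win for the player to move) or L (a loss). A position with no legal move is L; any other position is W exactly when some move reaches an L, and L when every move reaches a W.
n=0: no move → L
n=1: no move → L
n=2: W (go to 0, an L position)
n=3: W (go to 1, an L position)
n=4: W (go to 0, an L position)
n=5: W (go to 1, an L position)
n=6: W (go to 0, an L position)
n=7: W (go to 1, an L position)
n=8: L (options 6(W), 4(W), 2(W) are all W)
n=9: L (options 7(W), 5(W), 3(W) are all W)
n=10: W (go to 8, an L position)
n=11: W (go to 9, an L position)
n=12: W (go to 8, an L position)
n=13: W (go to 9, an L position)
n=14: W (go to 8, an L position)
n=15: W (go to 9, an L position)
n=16: L (options 14(W), 12(W), 10(W) are all W)
n=17: L (options 15(W), 13(W), 11(W) are all W)
n=18: W (go to 16, an L position)
n=19: W (go to 17, an L position)
n=20: W (go to 16, an L position)
n=21: W (go to 17, an L position)
From 21, the L positions reachable in one move are: 17.

Remove 4, leaving 17.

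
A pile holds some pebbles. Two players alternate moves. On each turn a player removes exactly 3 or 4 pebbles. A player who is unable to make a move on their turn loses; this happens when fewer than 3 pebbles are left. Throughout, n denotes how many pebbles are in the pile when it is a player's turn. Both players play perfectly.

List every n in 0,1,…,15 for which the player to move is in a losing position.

Positions with no move are L. A position that does have a move is losing for the player to move precisely when every available move leads to a winning position for the opponent. Fill in the labels:
n=0: no move → L
n=1: no move → L
n=2: no move → L
n=3: can move to 0, which is L ⇒ W
n=4: can move to 1, which is L ⇒ W
n=5: can move to 2, which is L ⇒ W
n=6: can move to 2, which is L ⇒ W
n=7: moves to 4(W), 3(W); every one is W ⇒ L
n=8: moves to 5(W), 4(W); every one is W ⇒ L
n=9: moves to 6(W), 5(W); every one is W ⇒ L
n=10: can move to 7, which is L ⇒ W
n=11: can move to 8, which is L ⇒ W
n=12: can move to 9, which is L ⇒ W
n=13: can move to 9, which is L ⇒ W
n=14: moves to 11(W), 10(W); every one is W ⇒ L
n=15: moves to 12(W), 11(W); every one is W ⇒ L
Reading off the rows marked L gives the requested list; there are 8 such values of n.

0, 1, 2, 7, 8, 9, 14, 15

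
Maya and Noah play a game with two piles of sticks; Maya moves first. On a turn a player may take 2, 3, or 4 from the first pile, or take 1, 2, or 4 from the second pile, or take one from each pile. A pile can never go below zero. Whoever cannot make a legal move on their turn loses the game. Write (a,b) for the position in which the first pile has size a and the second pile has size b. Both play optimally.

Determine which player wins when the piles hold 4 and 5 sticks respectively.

Maya wins.

Positions with no move are L. A position that does have a move is losing for the player to move precisely when every available move leads to a winning position for the opponent. Fill in the labels:
No move ever increases a pile, so every position that can arise here has a ≤ 4 and b ≤ 5; it is enough to label the cells with 0 ≤ a ≤ 4 and 0 ≤ b ≤ 5.
Every move lowers a or b (never raises either), so fill the grid row by row in increasing a, and left to right within a row: each cell's successors are then already labelled.
      b=0  b=1  b=2  b=3  b=4  b=5
a=0:    L    W    W    L    W    W
a=1:    L    W    W    L    W    W
a=2:    W    W    L    W    W    L
a=3:    W    L    W    W    L    W
a=4:    W    L    W    W    L    W
Cells with no legal move (terminal, hence L): (0,0), (1,0).
The remaining L cells, each justified by listing all of its moves:
(0,3): L (options (0,2)(W), (0,1)(W) are all W)
(1,3): L (options (1,2)(W), (1,1)(W), (0,2)(W) are all W)
(2,2): L (options (0,2)(W), (2,1)(W), (2,0)(W), (1,1)(W) are all W)
(2,5): L (options (0,5)(W), (2,4)(W), (2,3)(W), (2,1)(W), (1,4)(W) are all W)
(3,1): L (options (1,1)(W), (0,1)(W), (3,0)(W), (2,0)(W) are all W)
(3,4): L (options (1,4)(W), (0,4)(W), (3,3)(W), (3,2)(W), (3,0)(W), (2,3)(W) are all W)
(4,1): L (options (2,1)(W), (1,1)(W), (0,1)(W), (4,0)(W), (3,0)(W) are all W)
(4,4): L (options (2,4)(W), (1,4)(W), (0,4)(W), (4,3)(W), (4,2)(W), (4,0)(W), (3,3)(W) are all W)
Every other cell has at least one move into one of the L cells above, so it is W.
The starting position (4,5) is W: Maya should move to (2,5), handing over an L position.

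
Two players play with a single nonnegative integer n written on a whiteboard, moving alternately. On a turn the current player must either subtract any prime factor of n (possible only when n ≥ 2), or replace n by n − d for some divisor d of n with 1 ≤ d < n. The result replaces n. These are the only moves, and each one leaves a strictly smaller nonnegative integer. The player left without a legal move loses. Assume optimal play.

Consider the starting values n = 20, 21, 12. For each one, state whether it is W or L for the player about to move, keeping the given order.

20: L, 21: W, 12: W

Compute win/loss labels from the base case upward. A position with no move is L. Any other position is W if it can reach an L in one move, else L.
n=0: no move → L
n=1: no move → L
n=2: W (go to 0, an L position)
n=3: W (go to 0, an L position)
n=4: L (options 2(W), 3(W) are all W)
n=5: W (go to 0, an L position)
n=6: W (go to 4, an L position)
n=7: W (go to 0, an L position)
n=8: W (go to 4, an L position)
n=9: L (options 6(W), 8(W) are all W)
n=10: W (go to 9, an L position)
n=11: W (go to 0, an L position)
n=12: W (go to 9, an L position)
n=13: W (go to 0, an L position)
n=14: L (options 7(W), 12(W), 13(W) are all W)
n=15: W (go to 14, an L position)
n=16: W (go to 14, an L position)
n=17: W (go to 0, an L position)
n=18: W (go to 9, an L position)
n=19: W (go to 0, an L position)
n=20: L (options 10(W), 15(W), 16(W), 18(W), 19(W) are all W)
n=21: W (go to 14, an L position)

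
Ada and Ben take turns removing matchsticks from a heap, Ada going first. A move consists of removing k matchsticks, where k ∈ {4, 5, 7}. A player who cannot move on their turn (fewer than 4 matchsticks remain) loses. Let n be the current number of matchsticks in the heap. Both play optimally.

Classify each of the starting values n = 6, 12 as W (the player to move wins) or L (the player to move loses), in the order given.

Work bottom-up. With no move the player to move loses. Otherwise the position is W if at least one move leads to an L position for the opponent, and L if every move leads to a W.
n=0: no move → L
n=1: no move → L
n=2: no move → L
n=3: no move → L
n=4: W (go to 0, an L position)
n=5: W (go to 1, an L position)
n=6: W (go to 2, an L position)
n=7: W (go to 3, an L position)
n=8: W (go to 3, an L position)
n=9: W (go to 2, an L position)
n=10: W (go to 3, an L position)
n=11: L (options 7(W), 6(W), 4(W) are all W)
n=12: L (options 8(W), 7(W), 5(W) are all W)

6: W, 12: L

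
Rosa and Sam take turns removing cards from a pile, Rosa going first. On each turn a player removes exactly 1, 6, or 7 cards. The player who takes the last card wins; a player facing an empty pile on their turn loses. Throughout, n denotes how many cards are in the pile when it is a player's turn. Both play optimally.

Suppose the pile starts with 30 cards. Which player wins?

Compute win/loss labels from the base case upward. A position with no move is L. Any other position is W if it can reach an L in one move, else L.
n=0: no move → L
n=1: reaches L-position 0 → W
n=2: only reaches 1(W), which is W → L
n=3: reaches L-position 2 → W
n=4: only reaches 3(W), which is W → L
n=5: reaches L-position 4 → W
n=6: reaches L-position 0 → W
n=7: reaches L-position 0 → W
n=8: reaches L-position 2 → W
n=9: reaches L-position 2 → W
n=10: reaches L-position 4 → W
n=11: reaches L-position 4 → W
n=12: only reaches 11(W), 6(W), 5(W), all W → L
n=13: reaches L-position 12 → W
n=14: only reaches 13(W), 8(W), 7(W), all W → L
n=15: reaches L-position 14 → W
n=16: only reaches 15(W), 10(W), 9(W), all W → L
n=17: reaches L-position 16 → W
n=18: reaches L-position 12 → W
n=19: reaches L-position 12 → W
n=20: reaches L-position 14 → W
n=21: reaches L-position 14 → W
n=22: reaches L-position 16 → W
n=23: reaches L-position 16 → W
n=24: only reaches 23(W), 18(W), 17(W), all W → L
n=25: reaches L-position 24 → W
n=26: only reaches 25(W), 20(W), 19(W), all W → L
n=27: reaches L-position 26 → W
n=28: only reaches 27(W), 22(W), 21(W), all W → L
n=29: reaches L-position 28 → W
n=30: reaches L-position 24 → W
The starting position 30 is W: Rosa should remove 6, leaving 24, handing over an L position.

Rosa wins.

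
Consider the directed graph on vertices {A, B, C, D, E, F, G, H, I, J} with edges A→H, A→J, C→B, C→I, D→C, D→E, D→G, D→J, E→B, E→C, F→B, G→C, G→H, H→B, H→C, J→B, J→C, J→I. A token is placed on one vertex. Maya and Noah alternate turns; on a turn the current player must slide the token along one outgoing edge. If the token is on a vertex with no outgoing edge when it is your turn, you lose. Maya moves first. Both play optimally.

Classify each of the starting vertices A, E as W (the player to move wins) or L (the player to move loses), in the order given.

A: L, E: W

Compute win/loss labels from the base case upward. A position with no move is L. Any other position is W if it can reach an L in one move, else L.
Every edge goes from a vertex to one that appears earlier in the order I, B, C, J, H, F, G, A, E, D, so processing vertices in that order labels each vertex after all of its successors.
I: no outgoing edge → L
B: no outgoing edge → L
C: →B(L), so W
J: →B(L), so W
H: →B(L), so W
F: →B(L), so W
G: →H(W), C(W) — all W, so L
A: →H(W), J(W) — all W, so L
E: →B(L), so W
D: →G(L), so W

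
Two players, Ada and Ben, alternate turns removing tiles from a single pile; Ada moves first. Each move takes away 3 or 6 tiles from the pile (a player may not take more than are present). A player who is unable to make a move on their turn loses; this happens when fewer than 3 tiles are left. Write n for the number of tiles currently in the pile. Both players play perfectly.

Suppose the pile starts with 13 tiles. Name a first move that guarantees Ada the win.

Label each position W (a win for the player to move) or L (a loss). A position with no legal move is L; any other position is W exactly when some move reaches an L, and L when every move reaches a W.
n=0: no move → L
n=1: no move → L
n=2: no move → L
n=3: →0(L), so W
n=4: →1(L), so W
n=5: →2(L), so W
n=6: →0(L), so W
n=7: →1(L), so W
n=8: →2(L), so W
n=9: →6(W), 3(W) — all W, so L
n=10: →7(W), 4(W) — all W, so L
n=11: →8(W), 5(W) — all W, so L
n=12: →9(L), so W
n=13: →10(L), so W
From 13, the L positions reachable in one move are: 10.

Remove 3, leaving 10.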